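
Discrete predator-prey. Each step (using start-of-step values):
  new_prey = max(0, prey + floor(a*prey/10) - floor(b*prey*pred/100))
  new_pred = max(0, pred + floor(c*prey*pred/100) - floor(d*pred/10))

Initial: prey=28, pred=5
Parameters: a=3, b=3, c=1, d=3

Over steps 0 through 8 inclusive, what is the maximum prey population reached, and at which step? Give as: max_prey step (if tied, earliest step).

Step 1: prey: 28+8-4=32; pred: 5+1-1=5
Step 2: prey: 32+9-4=37; pred: 5+1-1=5
Step 3: prey: 37+11-5=43; pred: 5+1-1=5
Step 4: prey: 43+12-6=49; pred: 5+2-1=6
Step 5: prey: 49+14-8=55; pred: 6+2-1=7
Step 6: prey: 55+16-11=60; pred: 7+3-2=8
Step 7: prey: 60+18-14=64; pred: 8+4-2=10
Step 8: prey: 64+19-19=64; pred: 10+6-3=13
Max prey = 64 at step 7

Answer: 64 7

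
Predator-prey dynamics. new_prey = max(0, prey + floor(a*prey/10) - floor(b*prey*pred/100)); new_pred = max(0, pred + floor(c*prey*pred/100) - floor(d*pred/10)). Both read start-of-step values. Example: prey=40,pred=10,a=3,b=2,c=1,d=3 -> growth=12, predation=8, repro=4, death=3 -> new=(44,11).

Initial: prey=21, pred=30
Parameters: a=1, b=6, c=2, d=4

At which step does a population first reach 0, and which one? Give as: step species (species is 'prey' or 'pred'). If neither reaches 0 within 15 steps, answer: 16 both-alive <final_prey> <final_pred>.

Step 1: prey: 21+2-37=0; pred: 30+12-12=30
First extinction: prey at step 1

Answer: 1 prey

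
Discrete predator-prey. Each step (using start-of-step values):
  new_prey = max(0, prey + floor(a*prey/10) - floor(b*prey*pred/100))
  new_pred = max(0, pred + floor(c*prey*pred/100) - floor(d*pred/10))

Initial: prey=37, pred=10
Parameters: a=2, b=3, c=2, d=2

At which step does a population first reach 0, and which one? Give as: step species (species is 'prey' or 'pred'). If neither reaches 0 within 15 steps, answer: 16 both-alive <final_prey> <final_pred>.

Answer: 16 both-alive 1 5

Derivation:
Step 1: prey: 37+7-11=33; pred: 10+7-2=15
Step 2: prey: 33+6-14=25; pred: 15+9-3=21
Step 3: prey: 25+5-15=15; pred: 21+10-4=27
Step 4: prey: 15+3-12=6; pred: 27+8-5=30
Step 5: prey: 6+1-5=2; pred: 30+3-6=27
Step 6: prey: 2+0-1=1; pred: 27+1-5=23
Step 7: prey: 1+0-0=1; pred: 23+0-4=19
Step 8: prey: 1+0-0=1; pred: 19+0-3=16
Step 9: prey: 1+0-0=1; pred: 16+0-3=13
Step 10: prey: 1+0-0=1; pred: 13+0-2=11
Step 11: prey: 1+0-0=1; pred: 11+0-2=9
Step 12: prey: 1+0-0=1; pred: 9+0-1=8
Step 13: prey: 1+0-0=1; pred: 8+0-1=7
Step 14: prey: 1+0-0=1; pred: 7+0-1=6
Step 15: prey: 1+0-0=1; pred: 6+0-1=5
No extinction within 15 steps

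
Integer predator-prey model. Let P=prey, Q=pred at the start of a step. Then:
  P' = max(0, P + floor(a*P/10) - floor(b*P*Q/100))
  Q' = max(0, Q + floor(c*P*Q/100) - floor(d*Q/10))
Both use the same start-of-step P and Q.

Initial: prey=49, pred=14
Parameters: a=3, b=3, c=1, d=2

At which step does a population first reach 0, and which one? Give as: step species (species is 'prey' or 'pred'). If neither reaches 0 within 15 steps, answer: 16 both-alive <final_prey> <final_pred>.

Answer: 16 both-alive 2 4

Derivation:
Step 1: prey: 49+14-20=43; pred: 14+6-2=18
Step 2: prey: 43+12-23=32; pred: 18+7-3=22
Step 3: prey: 32+9-21=20; pred: 22+7-4=25
Step 4: prey: 20+6-15=11; pred: 25+5-5=25
Step 5: prey: 11+3-8=6; pred: 25+2-5=22
Step 6: prey: 6+1-3=4; pred: 22+1-4=19
Step 7: prey: 4+1-2=3; pred: 19+0-3=16
Step 8: prey: 3+0-1=2; pred: 16+0-3=13
Step 9: prey: 2+0-0=2; pred: 13+0-2=11
Step 10: prey: 2+0-0=2; pred: 11+0-2=9
Step 11: prey: 2+0-0=2; pred: 9+0-1=8
Step 12: prey: 2+0-0=2; pred: 8+0-1=7
Step 13: prey: 2+0-0=2; pred: 7+0-1=6
Step 14: prey: 2+0-0=2; pred: 6+0-1=5
Step 15: prey: 2+0-0=2; pred: 5+0-1=4
No extinction within 15 steps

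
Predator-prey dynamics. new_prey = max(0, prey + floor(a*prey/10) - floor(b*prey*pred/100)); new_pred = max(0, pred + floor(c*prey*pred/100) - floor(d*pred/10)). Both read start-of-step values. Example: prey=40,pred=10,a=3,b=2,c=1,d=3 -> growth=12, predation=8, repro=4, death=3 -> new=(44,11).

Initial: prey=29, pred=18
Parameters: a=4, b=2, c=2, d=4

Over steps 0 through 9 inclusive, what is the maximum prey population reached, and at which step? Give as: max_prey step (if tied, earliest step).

Step 1: prey: 29+11-10=30; pred: 18+10-7=21
Step 2: prey: 30+12-12=30; pred: 21+12-8=25
Step 3: prey: 30+12-15=27; pred: 25+15-10=30
Step 4: prey: 27+10-16=21; pred: 30+16-12=34
Step 5: prey: 21+8-14=15; pred: 34+14-13=35
Step 6: prey: 15+6-10=11; pred: 35+10-14=31
Step 7: prey: 11+4-6=9; pred: 31+6-12=25
Step 8: prey: 9+3-4=8; pred: 25+4-10=19
Step 9: prey: 8+3-3=8; pred: 19+3-7=15
Max prey = 30 at step 1

Answer: 30 1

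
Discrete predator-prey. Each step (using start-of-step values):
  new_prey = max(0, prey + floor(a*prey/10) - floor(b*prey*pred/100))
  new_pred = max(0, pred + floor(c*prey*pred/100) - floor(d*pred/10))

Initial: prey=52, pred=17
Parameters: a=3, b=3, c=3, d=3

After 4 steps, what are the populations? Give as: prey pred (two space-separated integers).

Answer: 0 47

Derivation:
Step 1: prey: 52+15-26=41; pred: 17+26-5=38
Step 2: prey: 41+12-46=7; pred: 38+46-11=73
Step 3: prey: 7+2-15=0; pred: 73+15-21=67
Step 4: prey: 0+0-0=0; pred: 67+0-20=47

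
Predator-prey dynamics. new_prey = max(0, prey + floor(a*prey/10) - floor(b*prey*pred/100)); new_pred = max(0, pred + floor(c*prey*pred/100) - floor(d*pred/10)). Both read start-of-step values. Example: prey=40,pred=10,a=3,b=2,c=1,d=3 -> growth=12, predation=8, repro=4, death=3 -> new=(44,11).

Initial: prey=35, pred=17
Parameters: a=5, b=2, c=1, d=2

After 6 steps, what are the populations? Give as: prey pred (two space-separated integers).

Step 1: prey: 35+17-11=41; pred: 17+5-3=19
Step 2: prey: 41+20-15=46; pred: 19+7-3=23
Step 3: prey: 46+23-21=48; pred: 23+10-4=29
Step 4: prey: 48+24-27=45; pred: 29+13-5=37
Step 5: prey: 45+22-33=34; pred: 37+16-7=46
Step 6: prey: 34+17-31=20; pred: 46+15-9=52

Answer: 20 52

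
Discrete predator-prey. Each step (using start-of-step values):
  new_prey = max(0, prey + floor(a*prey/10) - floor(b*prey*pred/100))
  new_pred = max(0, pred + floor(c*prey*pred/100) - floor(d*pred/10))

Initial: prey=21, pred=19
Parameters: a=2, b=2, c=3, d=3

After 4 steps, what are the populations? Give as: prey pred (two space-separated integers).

Answer: 4 30

Derivation:
Step 1: prey: 21+4-7=18; pred: 19+11-5=25
Step 2: prey: 18+3-9=12; pred: 25+13-7=31
Step 3: prey: 12+2-7=7; pred: 31+11-9=33
Step 4: prey: 7+1-4=4; pred: 33+6-9=30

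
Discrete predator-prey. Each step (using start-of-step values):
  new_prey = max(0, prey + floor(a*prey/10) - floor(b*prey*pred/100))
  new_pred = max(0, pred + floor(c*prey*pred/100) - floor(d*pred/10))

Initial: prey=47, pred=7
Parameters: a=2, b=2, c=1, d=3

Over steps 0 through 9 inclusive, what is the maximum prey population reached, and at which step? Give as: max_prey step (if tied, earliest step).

Step 1: prey: 47+9-6=50; pred: 7+3-2=8
Step 2: prey: 50+10-8=52; pred: 8+4-2=10
Step 3: prey: 52+10-10=52; pred: 10+5-3=12
Step 4: prey: 52+10-12=50; pred: 12+6-3=15
Step 5: prey: 50+10-15=45; pred: 15+7-4=18
Step 6: prey: 45+9-16=38; pred: 18+8-5=21
Step 7: prey: 38+7-15=30; pred: 21+7-6=22
Step 8: prey: 30+6-13=23; pred: 22+6-6=22
Step 9: prey: 23+4-10=17; pred: 22+5-6=21
Max prey = 52 at step 2

Answer: 52 2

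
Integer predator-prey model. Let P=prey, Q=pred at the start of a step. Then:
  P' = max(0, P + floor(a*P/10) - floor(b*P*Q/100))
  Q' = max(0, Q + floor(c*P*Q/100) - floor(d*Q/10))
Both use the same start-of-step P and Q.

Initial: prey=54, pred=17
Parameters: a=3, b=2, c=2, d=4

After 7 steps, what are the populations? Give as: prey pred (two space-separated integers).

Answer: 0 12

Derivation:
Step 1: prey: 54+16-18=52; pred: 17+18-6=29
Step 2: prey: 52+15-30=37; pred: 29+30-11=48
Step 3: prey: 37+11-35=13; pred: 48+35-19=64
Step 4: prey: 13+3-16=0; pred: 64+16-25=55
Step 5: prey: 0+0-0=0; pred: 55+0-22=33
Step 6: prey: 0+0-0=0; pred: 33+0-13=20
Step 7: prey: 0+0-0=0; pred: 20+0-8=12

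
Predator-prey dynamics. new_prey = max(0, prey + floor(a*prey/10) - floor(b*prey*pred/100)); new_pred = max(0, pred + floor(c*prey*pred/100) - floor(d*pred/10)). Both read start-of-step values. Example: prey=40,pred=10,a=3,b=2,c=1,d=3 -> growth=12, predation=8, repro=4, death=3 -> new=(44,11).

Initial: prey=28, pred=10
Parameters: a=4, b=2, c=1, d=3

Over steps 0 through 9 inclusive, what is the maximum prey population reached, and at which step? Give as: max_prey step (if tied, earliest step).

Answer: 70 6

Derivation:
Step 1: prey: 28+11-5=34; pred: 10+2-3=9
Step 2: prey: 34+13-6=41; pred: 9+3-2=10
Step 3: prey: 41+16-8=49; pred: 10+4-3=11
Step 4: prey: 49+19-10=58; pred: 11+5-3=13
Step 5: prey: 58+23-15=66; pred: 13+7-3=17
Step 6: prey: 66+26-22=70; pred: 17+11-5=23
Step 7: prey: 70+28-32=66; pred: 23+16-6=33
Step 8: prey: 66+26-43=49; pred: 33+21-9=45
Step 9: prey: 49+19-44=24; pred: 45+22-13=54
Max prey = 70 at step 6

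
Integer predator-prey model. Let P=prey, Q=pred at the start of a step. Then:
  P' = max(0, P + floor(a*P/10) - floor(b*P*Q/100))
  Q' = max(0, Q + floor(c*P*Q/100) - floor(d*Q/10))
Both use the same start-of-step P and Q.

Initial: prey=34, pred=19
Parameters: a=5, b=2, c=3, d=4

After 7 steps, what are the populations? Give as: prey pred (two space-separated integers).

Answer: 0 20

Derivation:
Step 1: prey: 34+17-12=39; pred: 19+19-7=31
Step 2: prey: 39+19-24=34; pred: 31+36-12=55
Step 3: prey: 34+17-37=14; pred: 55+56-22=89
Step 4: prey: 14+7-24=0; pred: 89+37-35=91
Step 5: prey: 0+0-0=0; pred: 91+0-36=55
Step 6: prey: 0+0-0=0; pred: 55+0-22=33
Step 7: prey: 0+0-0=0; pred: 33+0-13=20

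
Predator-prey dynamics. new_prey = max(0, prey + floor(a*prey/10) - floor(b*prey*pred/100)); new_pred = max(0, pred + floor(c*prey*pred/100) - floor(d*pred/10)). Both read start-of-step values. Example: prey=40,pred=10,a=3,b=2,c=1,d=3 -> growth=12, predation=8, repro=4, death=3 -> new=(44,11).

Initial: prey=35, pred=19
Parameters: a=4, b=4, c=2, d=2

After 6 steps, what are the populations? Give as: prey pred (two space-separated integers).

Answer: 0 19

Derivation:
Step 1: prey: 35+14-26=23; pred: 19+13-3=29
Step 2: prey: 23+9-26=6; pred: 29+13-5=37
Step 3: prey: 6+2-8=0; pred: 37+4-7=34
Step 4: prey: 0+0-0=0; pred: 34+0-6=28
Step 5: prey: 0+0-0=0; pred: 28+0-5=23
Step 6: prey: 0+0-0=0; pred: 23+0-4=19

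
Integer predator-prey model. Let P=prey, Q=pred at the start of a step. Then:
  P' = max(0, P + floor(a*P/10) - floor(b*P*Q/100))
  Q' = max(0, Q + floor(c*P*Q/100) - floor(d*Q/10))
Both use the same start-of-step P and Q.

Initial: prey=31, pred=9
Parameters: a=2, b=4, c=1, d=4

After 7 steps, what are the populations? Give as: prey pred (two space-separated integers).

Step 1: prey: 31+6-11=26; pred: 9+2-3=8
Step 2: prey: 26+5-8=23; pred: 8+2-3=7
Step 3: prey: 23+4-6=21; pred: 7+1-2=6
Step 4: prey: 21+4-5=20; pred: 6+1-2=5
Step 5: prey: 20+4-4=20; pred: 5+1-2=4
Step 6: prey: 20+4-3=21; pred: 4+0-1=3
Step 7: prey: 21+4-2=23; pred: 3+0-1=2

Answer: 23 2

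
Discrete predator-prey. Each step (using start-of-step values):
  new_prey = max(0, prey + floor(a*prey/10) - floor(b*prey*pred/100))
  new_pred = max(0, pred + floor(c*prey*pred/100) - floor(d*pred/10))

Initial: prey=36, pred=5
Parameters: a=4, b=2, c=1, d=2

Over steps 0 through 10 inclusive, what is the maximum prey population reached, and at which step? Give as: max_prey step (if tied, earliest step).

Step 1: prey: 36+14-3=47; pred: 5+1-1=5
Step 2: prey: 47+18-4=61; pred: 5+2-1=6
Step 3: prey: 61+24-7=78; pred: 6+3-1=8
Step 4: prey: 78+31-12=97; pred: 8+6-1=13
Step 5: prey: 97+38-25=110; pred: 13+12-2=23
Step 6: prey: 110+44-50=104; pred: 23+25-4=44
Step 7: prey: 104+41-91=54; pred: 44+45-8=81
Step 8: prey: 54+21-87=0; pred: 81+43-16=108
Step 9: prey: 0+0-0=0; pred: 108+0-21=87
Step 10: prey: 0+0-0=0; pred: 87+0-17=70
Max prey = 110 at step 5

Answer: 110 5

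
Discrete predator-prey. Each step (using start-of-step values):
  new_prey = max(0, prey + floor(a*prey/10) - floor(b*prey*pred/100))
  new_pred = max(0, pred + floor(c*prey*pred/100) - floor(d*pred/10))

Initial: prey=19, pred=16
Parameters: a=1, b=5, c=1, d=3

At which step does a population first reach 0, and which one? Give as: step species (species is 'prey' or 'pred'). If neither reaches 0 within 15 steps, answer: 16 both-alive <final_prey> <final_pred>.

Answer: 16 both-alive 1 3

Derivation:
Step 1: prey: 19+1-15=5; pred: 16+3-4=15
Step 2: prey: 5+0-3=2; pred: 15+0-4=11
Step 3: prey: 2+0-1=1; pred: 11+0-3=8
Step 4: prey: 1+0-0=1; pred: 8+0-2=6
Step 5: prey: 1+0-0=1; pred: 6+0-1=5
Step 6: prey: 1+0-0=1; pred: 5+0-1=4
Step 7: prey: 1+0-0=1; pred: 4+0-1=3
Step 8: prey: 1+0-0=1; pred: 3+0-0=3
Steps 9-15: state stable at prey=1, pred=3 (no change)
No extinction within 15 steps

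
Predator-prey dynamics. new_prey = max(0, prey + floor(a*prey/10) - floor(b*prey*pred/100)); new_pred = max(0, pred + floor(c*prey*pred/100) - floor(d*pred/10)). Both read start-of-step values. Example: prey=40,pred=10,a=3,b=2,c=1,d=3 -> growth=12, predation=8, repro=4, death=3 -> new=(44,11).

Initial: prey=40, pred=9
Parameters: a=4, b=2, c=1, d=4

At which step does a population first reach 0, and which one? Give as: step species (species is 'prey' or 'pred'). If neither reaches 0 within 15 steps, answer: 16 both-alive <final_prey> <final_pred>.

Answer: 16 both-alive 1 3

Derivation:
Step 1: prey: 40+16-7=49; pred: 9+3-3=9
Step 2: prey: 49+19-8=60; pred: 9+4-3=10
Step 3: prey: 60+24-12=72; pred: 10+6-4=12
Step 4: prey: 72+28-17=83; pred: 12+8-4=16
Step 5: prey: 83+33-26=90; pred: 16+13-6=23
Step 6: prey: 90+36-41=85; pred: 23+20-9=34
Step 7: prey: 85+34-57=62; pred: 34+28-13=49
Step 8: prey: 62+24-60=26; pred: 49+30-19=60
Step 9: prey: 26+10-31=5; pred: 60+15-24=51
Step 10: prey: 5+2-5=2; pred: 51+2-20=33
Step 11: prey: 2+0-1=1; pred: 33+0-13=20
Step 12: prey: 1+0-0=1; pred: 20+0-8=12
Step 13: prey: 1+0-0=1; pred: 12+0-4=8
Step 14: prey: 1+0-0=1; pred: 8+0-3=5
Step 15: prey: 1+0-0=1; pred: 5+0-2=3
No extinction within 15 steps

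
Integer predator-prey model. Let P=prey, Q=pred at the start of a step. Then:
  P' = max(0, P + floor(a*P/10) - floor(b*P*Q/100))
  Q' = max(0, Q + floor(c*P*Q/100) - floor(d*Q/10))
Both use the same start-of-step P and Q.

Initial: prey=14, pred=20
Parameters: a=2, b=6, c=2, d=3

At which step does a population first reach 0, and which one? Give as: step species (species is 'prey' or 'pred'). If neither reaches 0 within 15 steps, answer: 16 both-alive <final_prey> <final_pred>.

Step 1: prey: 14+2-16=0; pred: 20+5-6=19
First extinction: prey at step 1

Answer: 1 prey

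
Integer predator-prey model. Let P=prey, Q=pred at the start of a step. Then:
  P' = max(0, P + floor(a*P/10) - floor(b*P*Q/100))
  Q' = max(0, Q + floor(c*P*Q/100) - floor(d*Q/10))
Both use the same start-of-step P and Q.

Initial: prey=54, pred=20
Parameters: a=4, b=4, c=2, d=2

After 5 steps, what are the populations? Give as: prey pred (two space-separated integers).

Step 1: prey: 54+21-43=32; pred: 20+21-4=37
Step 2: prey: 32+12-47=0; pred: 37+23-7=53
Step 3: prey: 0+0-0=0; pred: 53+0-10=43
Step 4: prey: 0+0-0=0; pred: 43+0-8=35
Step 5: prey: 0+0-0=0; pred: 35+0-7=28

Answer: 0 28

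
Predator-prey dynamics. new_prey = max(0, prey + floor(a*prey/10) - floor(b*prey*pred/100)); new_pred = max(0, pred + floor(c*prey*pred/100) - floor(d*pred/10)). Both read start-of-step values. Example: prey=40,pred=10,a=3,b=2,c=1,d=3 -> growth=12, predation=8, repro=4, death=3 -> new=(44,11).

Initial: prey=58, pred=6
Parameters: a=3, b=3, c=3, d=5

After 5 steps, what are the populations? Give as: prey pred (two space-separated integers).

Step 1: prey: 58+17-10=65; pred: 6+10-3=13
Step 2: prey: 65+19-25=59; pred: 13+25-6=32
Step 3: prey: 59+17-56=20; pred: 32+56-16=72
Step 4: prey: 20+6-43=0; pred: 72+43-36=79
Step 5: prey: 0+0-0=0; pred: 79+0-39=40

Answer: 0 40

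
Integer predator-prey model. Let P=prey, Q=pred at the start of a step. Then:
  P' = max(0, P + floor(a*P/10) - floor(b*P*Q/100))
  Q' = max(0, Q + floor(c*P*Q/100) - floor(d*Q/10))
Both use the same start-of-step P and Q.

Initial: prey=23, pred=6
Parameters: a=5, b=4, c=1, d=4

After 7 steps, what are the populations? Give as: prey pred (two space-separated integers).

Step 1: prey: 23+11-5=29; pred: 6+1-2=5
Step 2: prey: 29+14-5=38; pred: 5+1-2=4
Step 3: prey: 38+19-6=51; pred: 4+1-1=4
Step 4: prey: 51+25-8=68; pred: 4+2-1=5
Step 5: prey: 68+34-13=89; pred: 5+3-2=6
Step 6: prey: 89+44-21=112; pred: 6+5-2=9
Step 7: prey: 112+56-40=128; pred: 9+10-3=16

Answer: 128 16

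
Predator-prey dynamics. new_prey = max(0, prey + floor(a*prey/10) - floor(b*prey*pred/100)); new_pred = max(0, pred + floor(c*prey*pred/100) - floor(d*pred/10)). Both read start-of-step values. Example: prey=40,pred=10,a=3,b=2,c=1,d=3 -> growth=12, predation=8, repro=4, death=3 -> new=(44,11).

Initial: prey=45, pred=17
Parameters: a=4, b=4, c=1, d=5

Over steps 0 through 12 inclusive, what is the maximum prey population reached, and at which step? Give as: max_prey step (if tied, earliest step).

Answer: 119 12

Derivation:
Step 1: prey: 45+18-30=33; pred: 17+7-8=16
Step 2: prey: 33+13-21=25; pred: 16+5-8=13
Step 3: prey: 25+10-13=22; pred: 13+3-6=10
Step 4: prey: 22+8-8=22; pred: 10+2-5=7
Step 5: prey: 22+8-6=24; pred: 7+1-3=5
Step 6: prey: 24+9-4=29; pred: 5+1-2=4
Step 7: prey: 29+11-4=36; pred: 4+1-2=3
Step 8: prey: 36+14-4=46; pred: 3+1-1=3
Step 9: prey: 46+18-5=59; pred: 3+1-1=3
Step 10: prey: 59+23-7=75; pred: 3+1-1=3
Step 11: prey: 75+30-9=96; pred: 3+2-1=4
Step 12: prey: 96+38-15=119; pred: 4+3-2=5
Max prey = 119 at step 12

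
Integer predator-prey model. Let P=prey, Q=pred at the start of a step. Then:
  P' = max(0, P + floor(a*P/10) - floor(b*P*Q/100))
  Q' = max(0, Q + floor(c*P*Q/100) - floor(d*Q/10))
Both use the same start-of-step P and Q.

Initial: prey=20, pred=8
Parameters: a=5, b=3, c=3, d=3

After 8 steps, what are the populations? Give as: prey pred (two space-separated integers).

Step 1: prey: 20+10-4=26; pred: 8+4-2=10
Step 2: prey: 26+13-7=32; pred: 10+7-3=14
Step 3: prey: 32+16-13=35; pred: 14+13-4=23
Step 4: prey: 35+17-24=28; pred: 23+24-6=41
Step 5: prey: 28+14-34=8; pred: 41+34-12=63
Step 6: prey: 8+4-15=0; pred: 63+15-18=60
Step 7: prey: 0+0-0=0; pred: 60+0-18=42
Step 8: prey: 0+0-0=0; pred: 42+0-12=30

Answer: 0 30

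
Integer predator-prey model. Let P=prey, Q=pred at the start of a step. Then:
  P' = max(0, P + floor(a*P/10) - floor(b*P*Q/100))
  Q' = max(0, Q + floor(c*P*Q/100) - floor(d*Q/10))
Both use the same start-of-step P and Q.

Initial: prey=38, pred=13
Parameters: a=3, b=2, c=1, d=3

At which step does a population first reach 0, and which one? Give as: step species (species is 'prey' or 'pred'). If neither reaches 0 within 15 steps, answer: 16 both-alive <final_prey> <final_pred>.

Step 1: prey: 38+11-9=40; pred: 13+4-3=14
Step 2: prey: 40+12-11=41; pred: 14+5-4=15
Step 3: prey: 41+12-12=41; pred: 15+6-4=17
Step 4: prey: 41+12-13=40; pred: 17+6-5=18
Step 5: prey: 40+12-14=38; pred: 18+7-5=20
Step 6: prey: 38+11-15=34; pred: 20+7-6=21
Step 7: prey: 34+10-14=30; pred: 21+7-6=22
Step 8: prey: 30+9-13=26; pred: 22+6-6=22
Step 9: prey: 26+7-11=22; pred: 22+5-6=21
Step 10: prey: 22+6-9=19; pred: 21+4-6=19
Step 11: prey: 19+5-7=17; pred: 19+3-5=17
Step 12: prey: 17+5-5=17; pred: 17+2-5=14
Step 13: prey: 17+5-4=18; pred: 14+2-4=12
Step 14: prey: 18+5-4=19; pred: 12+2-3=11
Step 15: prey: 19+5-4=20; pred: 11+2-3=10
No extinction within 15 steps

Answer: 16 both-alive 20 10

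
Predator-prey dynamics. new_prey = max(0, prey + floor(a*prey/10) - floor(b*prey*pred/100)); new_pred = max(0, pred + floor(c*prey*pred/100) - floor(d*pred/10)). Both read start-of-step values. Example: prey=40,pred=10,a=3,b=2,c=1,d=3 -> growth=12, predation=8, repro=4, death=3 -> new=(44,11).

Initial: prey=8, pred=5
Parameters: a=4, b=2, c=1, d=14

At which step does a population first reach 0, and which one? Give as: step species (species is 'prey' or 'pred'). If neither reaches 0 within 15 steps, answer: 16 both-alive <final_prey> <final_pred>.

Answer: 1 pred

Derivation:
Step 1: prey: 8+3-0=11; pred: 5+0-7=0
First extinction: pred at step 1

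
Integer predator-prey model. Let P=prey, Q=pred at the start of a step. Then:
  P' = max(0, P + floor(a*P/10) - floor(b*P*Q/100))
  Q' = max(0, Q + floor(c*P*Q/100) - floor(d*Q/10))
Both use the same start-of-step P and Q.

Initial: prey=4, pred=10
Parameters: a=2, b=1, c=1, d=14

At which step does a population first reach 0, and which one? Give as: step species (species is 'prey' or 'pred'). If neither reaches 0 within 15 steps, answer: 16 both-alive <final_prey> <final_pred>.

Step 1: prey: 4+0-0=4; pred: 10+0-14=0
First extinction: pred at step 1

Answer: 1 pred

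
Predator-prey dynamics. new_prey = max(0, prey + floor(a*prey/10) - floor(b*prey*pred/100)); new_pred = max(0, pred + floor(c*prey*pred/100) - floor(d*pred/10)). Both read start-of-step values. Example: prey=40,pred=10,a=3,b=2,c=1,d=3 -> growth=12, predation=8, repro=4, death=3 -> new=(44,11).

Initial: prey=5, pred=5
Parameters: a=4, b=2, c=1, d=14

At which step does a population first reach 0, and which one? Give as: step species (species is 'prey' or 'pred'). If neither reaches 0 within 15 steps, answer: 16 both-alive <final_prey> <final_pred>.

Answer: 1 pred

Derivation:
Step 1: prey: 5+2-0=7; pred: 5+0-7=0
First extinction: pred at step 1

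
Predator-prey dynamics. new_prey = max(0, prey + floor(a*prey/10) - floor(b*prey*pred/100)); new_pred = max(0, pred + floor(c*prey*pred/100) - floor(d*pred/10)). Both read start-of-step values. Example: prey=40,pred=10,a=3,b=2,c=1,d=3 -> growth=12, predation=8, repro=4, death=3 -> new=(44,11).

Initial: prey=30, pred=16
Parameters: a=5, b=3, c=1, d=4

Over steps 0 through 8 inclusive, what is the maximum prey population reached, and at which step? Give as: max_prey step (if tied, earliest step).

Step 1: prey: 30+15-14=31; pred: 16+4-6=14
Step 2: prey: 31+15-13=33; pred: 14+4-5=13
Step 3: prey: 33+16-12=37; pred: 13+4-5=12
Step 4: prey: 37+18-13=42; pred: 12+4-4=12
Step 5: prey: 42+21-15=48; pred: 12+5-4=13
Step 6: prey: 48+24-18=54; pred: 13+6-5=14
Step 7: prey: 54+27-22=59; pred: 14+7-5=16
Step 8: prey: 59+29-28=60; pred: 16+9-6=19
Max prey = 60 at step 8

Answer: 60 8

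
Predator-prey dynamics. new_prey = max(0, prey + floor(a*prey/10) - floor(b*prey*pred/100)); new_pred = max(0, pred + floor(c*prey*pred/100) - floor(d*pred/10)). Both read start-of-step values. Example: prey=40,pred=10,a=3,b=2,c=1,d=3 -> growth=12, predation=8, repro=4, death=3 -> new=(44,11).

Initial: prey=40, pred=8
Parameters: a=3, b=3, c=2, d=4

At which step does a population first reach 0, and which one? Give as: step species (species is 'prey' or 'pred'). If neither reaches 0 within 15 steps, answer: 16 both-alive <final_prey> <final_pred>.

Answer: 16 both-alive 1 2

Derivation:
Step 1: prey: 40+12-9=43; pred: 8+6-3=11
Step 2: prey: 43+12-14=41; pred: 11+9-4=16
Step 3: prey: 41+12-19=34; pred: 16+13-6=23
Step 4: prey: 34+10-23=21; pred: 23+15-9=29
Step 5: prey: 21+6-18=9; pred: 29+12-11=30
Step 6: prey: 9+2-8=3; pred: 30+5-12=23
Step 7: prey: 3+0-2=1; pred: 23+1-9=15
Step 8: prey: 1+0-0=1; pred: 15+0-6=9
Step 9: prey: 1+0-0=1; pred: 9+0-3=6
Step 10: prey: 1+0-0=1; pred: 6+0-2=4
Step 11: prey: 1+0-0=1; pred: 4+0-1=3
Step 12: prey: 1+0-0=1; pred: 3+0-1=2
Step 13: prey: 1+0-0=1; pred: 2+0-0=2
Steps 14-15: state stable at prey=1, pred=2 (no change)
No extinction within 15 steps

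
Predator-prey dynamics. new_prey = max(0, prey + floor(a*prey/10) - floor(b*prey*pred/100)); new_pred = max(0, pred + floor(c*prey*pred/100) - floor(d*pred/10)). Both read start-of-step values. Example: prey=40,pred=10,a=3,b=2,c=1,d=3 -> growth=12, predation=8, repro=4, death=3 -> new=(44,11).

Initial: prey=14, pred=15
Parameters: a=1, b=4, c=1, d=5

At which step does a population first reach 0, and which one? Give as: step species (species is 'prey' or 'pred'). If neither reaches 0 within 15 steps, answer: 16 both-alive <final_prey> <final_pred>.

Step 1: prey: 14+1-8=7; pred: 15+2-7=10
Step 2: prey: 7+0-2=5; pred: 10+0-5=5
Step 3: prey: 5+0-1=4; pred: 5+0-2=3
Step 4: prey: 4+0-0=4; pred: 3+0-1=2
Step 5: prey: 4+0-0=4; pred: 2+0-1=1
Step 6: prey: 4+0-0=4; pred: 1+0-0=1
Steps 7-15: state stable at prey=4, pred=1 (no change)
No extinction within 15 steps

Answer: 16 both-alive 4 1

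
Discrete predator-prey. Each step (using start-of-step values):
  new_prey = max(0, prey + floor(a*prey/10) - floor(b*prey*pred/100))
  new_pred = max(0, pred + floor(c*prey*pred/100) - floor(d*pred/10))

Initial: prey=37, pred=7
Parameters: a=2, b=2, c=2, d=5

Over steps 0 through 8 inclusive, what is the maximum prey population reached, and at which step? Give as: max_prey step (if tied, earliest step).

Answer: 39 1

Derivation:
Step 1: prey: 37+7-5=39; pred: 7+5-3=9
Step 2: prey: 39+7-7=39; pred: 9+7-4=12
Step 3: prey: 39+7-9=37; pred: 12+9-6=15
Step 4: prey: 37+7-11=33; pred: 15+11-7=19
Step 5: prey: 33+6-12=27; pred: 19+12-9=22
Step 6: prey: 27+5-11=21; pred: 22+11-11=22
Step 7: prey: 21+4-9=16; pred: 22+9-11=20
Step 8: prey: 16+3-6=13; pred: 20+6-10=16
Max prey = 39 at step 1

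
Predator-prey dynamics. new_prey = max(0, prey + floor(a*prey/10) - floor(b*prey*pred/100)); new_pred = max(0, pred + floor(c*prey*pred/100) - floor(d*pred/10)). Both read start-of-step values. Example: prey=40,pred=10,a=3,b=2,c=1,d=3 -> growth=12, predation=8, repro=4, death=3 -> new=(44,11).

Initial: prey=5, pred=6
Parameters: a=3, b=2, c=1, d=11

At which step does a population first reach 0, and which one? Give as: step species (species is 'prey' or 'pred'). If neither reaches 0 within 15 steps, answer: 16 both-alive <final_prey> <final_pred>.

Answer: 1 pred

Derivation:
Step 1: prey: 5+1-0=6; pred: 6+0-6=0
First extinction: pred at step 1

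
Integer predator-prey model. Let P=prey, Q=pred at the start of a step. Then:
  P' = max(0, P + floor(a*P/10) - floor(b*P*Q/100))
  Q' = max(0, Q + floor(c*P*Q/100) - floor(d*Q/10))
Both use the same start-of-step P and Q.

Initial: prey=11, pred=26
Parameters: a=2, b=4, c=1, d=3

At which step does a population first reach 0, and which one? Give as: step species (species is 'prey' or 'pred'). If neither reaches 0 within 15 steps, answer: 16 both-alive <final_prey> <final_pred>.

Answer: 16 both-alive 1 3

Derivation:
Step 1: prey: 11+2-11=2; pred: 26+2-7=21
Step 2: prey: 2+0-1=1; pred: 21+0-6=15
Step 3: prey: 1+0-0=1; pred: 15+0-4=11
Step 4: prey: 1+0-0=1; pred: 11+0-3=8
Step 5: prey: 1+0-0=1; pred: 8+0-2=6
Step 6: prey: 1+0-0=1; pred: 6+0-1=5
Step 7: prey: 1+0-0=1; pred: 5+0-1=4
Step 8: prey: 1+0-0=1; pred: 4+0-1=3
Step 9: prey: 1+0-0=1; pred: 3+0-0=3
Steps 10-15: state stable at prey=1, pred=3 (no change)
No extinction within 15 steps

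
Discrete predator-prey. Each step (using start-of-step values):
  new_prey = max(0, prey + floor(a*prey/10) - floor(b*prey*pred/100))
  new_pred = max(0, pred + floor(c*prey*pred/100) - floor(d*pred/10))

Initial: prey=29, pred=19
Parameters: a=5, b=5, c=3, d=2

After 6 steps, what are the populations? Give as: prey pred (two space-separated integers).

Step 1: prey: 29+14-27=16; pred: 19+16-3=32
Step 2: prey: 16+8-25=0; pred: 32+15-6=41
Step 3: prey: 0+0-0=0; pred: 41+0-8=33
Step 4: prey: 0+0-0=0; pred: 33+0-6=27
Step 5: prey: 0+0-0=0; pred: 27+0-5=22
Step 6: prey: 0+0-0=0; pred: 22+0-4=18

Answer: 0 18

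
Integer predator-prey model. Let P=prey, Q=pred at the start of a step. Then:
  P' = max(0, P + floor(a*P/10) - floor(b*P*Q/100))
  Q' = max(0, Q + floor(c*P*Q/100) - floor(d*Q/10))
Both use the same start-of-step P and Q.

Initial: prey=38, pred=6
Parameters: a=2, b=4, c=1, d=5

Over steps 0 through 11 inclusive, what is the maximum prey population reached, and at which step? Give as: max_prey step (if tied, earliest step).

Step 1: prey: 38+7-9=36; pred: 6+2-3=5
Step 2: prey: 36+7-7=36; pred: 5+1-2=4
Step 3: prey: 36+7-5=38; pred: 4+1-2=3
Step 4: prey: 38+7-4=41; pred: 3+1-1=3
Step 5: prey: 41+8-4=45; pred: 3+1-1=3
Step 6: prey: 45+9-5=49; pred: 3+1-1=3
Step 7: prey: 49+9-5=53; pred: 3+1-1=3
Step 8: prey: 53+10-6=57; pred: 3+1-1=3
Step 9: prey: 57+11-6=62; pred: 3+1-1=3
Step 10: prey: 62+12-7=67; pred: 3+1-1=3
Step 11: prey: 67+13-8=72; pred: 3+2-1=4
Max prey = 72 at step 11

Answer: 72 11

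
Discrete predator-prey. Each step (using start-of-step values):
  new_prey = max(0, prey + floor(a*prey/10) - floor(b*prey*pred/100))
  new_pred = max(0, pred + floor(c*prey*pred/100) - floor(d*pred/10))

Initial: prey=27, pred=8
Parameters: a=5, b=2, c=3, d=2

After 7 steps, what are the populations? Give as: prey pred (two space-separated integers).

Answer: 0 103

Derivation:
Step 1: prey: 27+13-4=36; pred: 8+6-1=13
Step 2: prey: 36+18-9=45; pred: 13+14-2=25
Step 3: prey: 45+22-22=45; pred: 25+33-5=53
Step 4: prey: 45+22-47=20; pred: 53+71-10=114
Step 5: prey: 20+10-45=0; pred: 114+68-22=160
Step 6: prey: 0+0-0=0; pred: 160+0-32=128
Step 7: prey: 0+0-0=0; pred: 128+0-25=103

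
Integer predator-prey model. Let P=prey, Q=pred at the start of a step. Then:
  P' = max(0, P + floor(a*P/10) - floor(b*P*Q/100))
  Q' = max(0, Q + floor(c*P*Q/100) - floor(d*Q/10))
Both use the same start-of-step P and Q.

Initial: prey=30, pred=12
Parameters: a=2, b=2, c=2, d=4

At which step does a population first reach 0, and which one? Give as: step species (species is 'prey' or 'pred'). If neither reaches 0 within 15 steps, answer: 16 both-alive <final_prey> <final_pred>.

Answer: 16 both-alive 15 4

Derivation:
Step 1: prey: 30+6-7=29; pred: 12+7-4=15
Step 2: prey: 29+5-8=26; pred: 15+8-6=17
Step 3: prey: 26+5-8=23; pred: 17+8-6=19
Step 4: prey: 23+4-8=19; pred: 19+8-7=20
Step 5: prey: 19+3-7=15; pred: 20+7-8=19
Step 6: prey: 15+3-5=13; pred: 19+5-7=17
Step 7: prey: 13+2-4=11; pred: 17+4-6=15
Step 8: prey: 11+2-3=10; pred: 15+3-6=12
Step 9: prey: 10+2-2=10; pred: 12+2-4=10
Step 10: prey: 10+2-2=10; pred: 10+2-4=8
Step 11: prey: 10+2-1=11; pred: 8+1-3=6
Step 12: prey: 11+2-1=12; pred: 6+1-2=5
Step 13: prey: 12+2-1=13; pred: 5+1-2=4
Step 14: prey: 13+2-1=14; pred: 4+1-1=4
Step 15: prey: 14+2-1=15; pred: 4+1-1=4
No extinction within 15 steps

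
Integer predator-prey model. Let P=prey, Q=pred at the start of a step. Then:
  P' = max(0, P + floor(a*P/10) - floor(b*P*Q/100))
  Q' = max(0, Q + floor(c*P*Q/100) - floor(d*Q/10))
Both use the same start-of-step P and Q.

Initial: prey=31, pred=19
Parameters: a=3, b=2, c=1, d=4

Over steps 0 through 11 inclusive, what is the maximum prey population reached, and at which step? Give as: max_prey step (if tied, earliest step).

Answer: 60 11

Derivation:
Step 1: prey: 31+9-11=29; pred: 19+5-7=17
Step 2: prey: 29+8-9=28; pred: 17+4-6=15
Step 3: prey: 28+8-8=28; pred: 15+4-6=13
Step 4: prey: 28+8-7=29; pred: 13+3-5=11
Step 5: prey: 29+8-6=31; pred: 11+3-4=10
Step 6: prey: 31+9-6=34; pred: 10+3-4=9
Step 7: prey: 34+10-6=38; pred: 9+3-3=9
Step 8: prey: 38+11-6=43; pred: 9+3-3=9
Step 9: prey: 43+12-7=48; pred: 9+3-3=9
Step 10: prey: 48+14-8=54; pred: 9+4-3=10
Step 11: prey: 54+16-10=60; pred: 10+5-4=11
Max prey = 60 at step 11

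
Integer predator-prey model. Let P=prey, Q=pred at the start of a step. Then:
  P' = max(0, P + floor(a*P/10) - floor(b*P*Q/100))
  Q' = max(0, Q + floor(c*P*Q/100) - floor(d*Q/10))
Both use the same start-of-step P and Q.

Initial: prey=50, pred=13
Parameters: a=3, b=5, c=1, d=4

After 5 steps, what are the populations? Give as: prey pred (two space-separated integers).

Answer: 8 5

Derivation:
Step 1: prey: 50+15-32=33; pred: 13+6-5=14
Step 2: prey: 33+9-23=19; pred: 14+4-5=13
Step 3: prey: 19+5-12=12; pred: 13+2-5=10
Step 4: prey: 12+3-6=9; pred: 10+1-4=7
Step 5: prey: 9+2-3=8; pred: 7+0-2=5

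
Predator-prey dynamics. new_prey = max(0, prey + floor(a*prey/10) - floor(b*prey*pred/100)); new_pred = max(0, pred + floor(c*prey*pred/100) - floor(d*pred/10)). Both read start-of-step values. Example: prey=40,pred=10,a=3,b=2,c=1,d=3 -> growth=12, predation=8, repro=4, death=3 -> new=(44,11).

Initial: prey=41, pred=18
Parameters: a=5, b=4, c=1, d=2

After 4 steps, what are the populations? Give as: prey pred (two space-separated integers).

Answer: 5 22

Derivation:
Step 1: prey: 41+20-29=32; pred: 18+7-3=22
Step 2: prey: 32+16-28=20; pred: 22+7-4=25
Step 3: prey: 20+10-20=10; pred: 25+5-5=25
Step 4: prey: 10+5-10=5; pred: 25+2-5=22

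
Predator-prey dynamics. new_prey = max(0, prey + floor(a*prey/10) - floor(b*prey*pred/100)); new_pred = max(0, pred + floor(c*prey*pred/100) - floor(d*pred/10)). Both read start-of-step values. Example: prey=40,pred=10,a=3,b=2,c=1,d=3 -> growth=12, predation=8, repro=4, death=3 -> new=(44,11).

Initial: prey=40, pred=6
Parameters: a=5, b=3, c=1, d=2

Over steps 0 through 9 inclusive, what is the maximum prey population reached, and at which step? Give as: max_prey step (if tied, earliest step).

Step 1: prey: 40+20-7=53; pred: 6+2-1=7
Step 2: prey: 53+26-11=68; pred: 7+3-1=9
Step 3: prey: 68+34-18=84; pred: 9+6-1=14
Step 4: prey: 84+42-35=91; pred: 14+11-2=23
Step 5: prey: 91+45-62=74; pred: 23+20-4=39
Step 6: prey: 74+37-86=25; pred: 39+28-7=60
Step 7: prey: 25+12-45=0; pred: 60+15-12=63
Step 8: prey: 0+0-0=0; pred: 63+0-12=51
Step 9: prey: 0+0-0=0; pred: 51+0-10=41
Max prey = 91 at step 4

Answer: 91 4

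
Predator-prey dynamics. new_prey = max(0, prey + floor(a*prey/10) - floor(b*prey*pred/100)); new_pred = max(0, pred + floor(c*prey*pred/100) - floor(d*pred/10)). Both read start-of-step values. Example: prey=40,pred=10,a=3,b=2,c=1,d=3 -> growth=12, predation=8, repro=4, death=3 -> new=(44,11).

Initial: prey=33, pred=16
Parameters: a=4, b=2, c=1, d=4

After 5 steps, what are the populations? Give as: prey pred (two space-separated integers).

Answer: 56 16

Derivation:
Step 1: prey: 33+13-10=36; pred: 16+5-6=15
Step 2: prey: 36+14-10=40; pred: 15+5-6=14
Step 3: prey: 40+16-11=45; pred: 14+5-5=14
Step 4: prey: 45+18-12=51; pred: 14+6-5=15
Step 5: prey: 51+20-15=56; pred: 15+7-6=16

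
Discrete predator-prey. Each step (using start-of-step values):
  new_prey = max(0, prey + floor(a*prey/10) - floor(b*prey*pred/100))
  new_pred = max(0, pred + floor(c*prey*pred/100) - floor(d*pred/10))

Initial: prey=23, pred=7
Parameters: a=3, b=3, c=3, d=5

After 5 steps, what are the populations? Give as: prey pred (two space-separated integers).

Answer: 21 18

Derivation:
Step 1: prey: 23+6-4=25; pred: 7+4-3=8
Step 2: prey: 25+7-6=26; pred: 8+6-4=10
Step 3: prey: 26+7-7=26; pred: 10+7-5=12
Step 4: prey: 26+7-9=24; pred: 12+9-6=15
Step 5: prey: 24+7-10=21; pred: 15+10-7=18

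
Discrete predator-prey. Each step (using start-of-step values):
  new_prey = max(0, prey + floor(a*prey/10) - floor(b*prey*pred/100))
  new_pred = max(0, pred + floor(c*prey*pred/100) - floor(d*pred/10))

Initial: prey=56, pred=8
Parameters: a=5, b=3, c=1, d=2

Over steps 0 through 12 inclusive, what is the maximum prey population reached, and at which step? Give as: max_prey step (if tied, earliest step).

Answer: 85 3

Derivation:
Step 1: prey: 56+28-13=71; pred: 8+4-1=11
Step 2: prey: 71+35-23=83; pred: 11+7-2=16
Step 3: prey: 83+41-39=85; pred: 16+13-3=26
Step 4: prey: 85+42-66=61; pred: 26+22-5=43
Step 5: prey: 61+30-78=13; pred: 43+26-8=61
Step 6: prey: 13+6-23=0; pred: 61+7-12=56
Step 7: prey: 0+0-0=0; pred: 56+0-11=45
Step 8: prey: 0+0-0=0; pred: 45+0-9=36
Step 9: prey: 0+0-0=0; pred: 36+0-7=29
Step 10: prey: 0+0-0=0; pred: 29+0-5=24
Step 11: prey: 0+0-0=0; pred: 24+0-4=20
Step 12: prey: 0+0-0=0; pred: 20+0-4=16
Max prey = 85 at step 3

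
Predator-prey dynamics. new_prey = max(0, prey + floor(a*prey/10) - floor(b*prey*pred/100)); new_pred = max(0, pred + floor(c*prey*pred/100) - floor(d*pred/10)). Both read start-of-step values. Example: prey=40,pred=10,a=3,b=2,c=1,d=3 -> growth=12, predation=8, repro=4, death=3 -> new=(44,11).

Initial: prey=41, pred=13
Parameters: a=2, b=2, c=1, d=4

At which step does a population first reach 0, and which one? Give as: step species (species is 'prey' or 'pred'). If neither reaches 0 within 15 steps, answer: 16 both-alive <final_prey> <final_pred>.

Answer: 16 both-alive 47 8

Derivation:
Step 1: prey: 41+8-10=39; pred: 13+5-5=13
Step 2: prey: 39+7-10=36; pred: 13+5-5=13
Step 3: prey: 36+7-9=34; pred: 13+4-5=12
Step 4: prey: 34+6-8=32; pred: 12+4-4=12
Step 5: prey: 32+6-7=31; pred: 12+3-4=11
Step 6: prey: 31+6-6=31; pred: 11+3-4=10
Step 7: prey: 31+6-6=31; pred: 10+3-4=9
Step 8: prey: 31+6-5=32; pred: 9+2-3=8
Step 9: prey: 32+6-5=33; pred: 8+2-3=7
Step 10: prey: 33+6-4=35; pred: 7+2-2=7
Step 11: prey: 35+7-4=38; pred: 7+2-2=7
Step 12: prey: 38+7-5=40; pred: 7+2-2=7
Step 13: prey: 40+8-5=43; pred: 7+2-2=7
Step 14: prey: 43+8-6=45; pred: 7+3-2=8
Step 15: prey: 45+9-7=47; pred: 8+3-3=8
No extinction within 15 steps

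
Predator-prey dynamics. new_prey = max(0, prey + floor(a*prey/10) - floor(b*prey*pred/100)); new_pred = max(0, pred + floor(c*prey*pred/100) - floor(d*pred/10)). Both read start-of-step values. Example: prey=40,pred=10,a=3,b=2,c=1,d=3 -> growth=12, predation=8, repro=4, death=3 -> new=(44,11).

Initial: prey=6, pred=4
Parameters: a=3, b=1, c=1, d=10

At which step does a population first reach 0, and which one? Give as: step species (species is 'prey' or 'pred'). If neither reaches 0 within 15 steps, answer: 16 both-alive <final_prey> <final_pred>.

Answer: 1 pred

Derivation:
Step 1: prey: 6+1-0=7; pred: 4+0-4=0
First extinction: pred at step 1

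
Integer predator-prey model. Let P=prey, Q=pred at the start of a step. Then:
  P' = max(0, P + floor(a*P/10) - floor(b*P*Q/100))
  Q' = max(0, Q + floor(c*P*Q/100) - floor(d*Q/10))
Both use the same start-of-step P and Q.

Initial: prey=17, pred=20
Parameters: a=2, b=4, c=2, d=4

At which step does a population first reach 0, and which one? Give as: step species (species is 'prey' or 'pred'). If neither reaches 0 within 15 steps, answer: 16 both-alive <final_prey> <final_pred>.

Answer: 16 both-alive 2 2

Derivation:
Step 1: prey: 17+3-13=7; pred: 20+6-8=18
Step 2: prey: 7+1-5=3; pred: 18+2-7=13
Step 3: prey: 3+0-1=2; pred: 13+0-5=8
Step 4: prey: 2+0-0=2; pred: 8+0-3=5
Step 5: prey: 2+0-0=2; pred: 5+0-2=3
Step 6: prey: 2+0-0=2; pred: 3+0-1=2
Step 7: prey: 2+0-0=2; pred: 2+0-0=2
Steps 8-15: state stable at prey=2, pred=2 (no change)
No extinction within 15 steps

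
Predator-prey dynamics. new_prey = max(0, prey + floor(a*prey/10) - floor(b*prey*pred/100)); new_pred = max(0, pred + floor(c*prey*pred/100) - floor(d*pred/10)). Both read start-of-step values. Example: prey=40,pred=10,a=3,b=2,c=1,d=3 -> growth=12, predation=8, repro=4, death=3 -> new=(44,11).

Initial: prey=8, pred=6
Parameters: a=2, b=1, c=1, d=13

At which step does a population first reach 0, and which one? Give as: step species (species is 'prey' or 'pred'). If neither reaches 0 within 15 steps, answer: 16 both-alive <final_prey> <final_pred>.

Step 1: prey: 8+1-0=9; pred: 6+0-7=0
First extinction: pred at step 1

Answer: 1 pred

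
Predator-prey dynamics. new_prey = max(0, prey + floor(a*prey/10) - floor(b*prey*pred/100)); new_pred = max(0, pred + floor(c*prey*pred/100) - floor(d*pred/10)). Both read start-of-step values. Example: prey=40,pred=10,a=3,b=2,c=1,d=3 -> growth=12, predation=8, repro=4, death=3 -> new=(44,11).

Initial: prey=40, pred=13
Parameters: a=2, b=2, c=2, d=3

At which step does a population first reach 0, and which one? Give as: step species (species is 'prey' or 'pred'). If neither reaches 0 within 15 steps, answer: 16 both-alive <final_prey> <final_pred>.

Step 1: prey: 40+8-10=38; pred: 13+10-3=20
Step 2: prey: 38+7-15=30; pred: 20+15-6=29
Step 3: prey: 30+6-17=19; pred: 29+17-8=38
Step 4: prey: 19+3-14=8; pred: 38+14-11=41
Step 5: prey: 8+1-6=3; pred: 41+6-12=35
Step 6: prey: 3+0-2=1; pred: 35+2-10=27
Step 7: prey: 1+0-0=1; pred: 27+0-8=19
Step 8: prey: 1+0-0=1; pred: 19+0-5=14
Step 9: prey: 1+0-0=1; pred: 14+0-4=10
Step 10: prey: 1+0-0=1; pred: 10+0-3=7
Step 11: prey: 1+0-0=1; pred: 7+0-2=5
Step 12: prey: 1+0-0=1; pred: 5+0-1=4
Step 13: prey: 1+0-0=1; pred: 4+0-1=3
Step 14: prey: 1+0-0=1; pred: 3+0-0=3
Steps 15-15: state stable at prey=1, pred=3 (no change)
No extinction within 15 steps

Answer: 16 both-alive 1 3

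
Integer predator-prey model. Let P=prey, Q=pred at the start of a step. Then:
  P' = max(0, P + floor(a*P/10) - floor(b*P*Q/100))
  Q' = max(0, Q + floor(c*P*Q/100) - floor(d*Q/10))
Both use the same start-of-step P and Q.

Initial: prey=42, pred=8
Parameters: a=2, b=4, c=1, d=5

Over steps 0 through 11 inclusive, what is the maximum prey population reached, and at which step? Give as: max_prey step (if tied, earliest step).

Step 1: prey: 42+8-13=37; pred: 8+3-4=7
Step 2: prey: 37+7-10=34; pred: 7+2-3=6
Step 3: prey: 34+6-8=32; pred: 6+2-3=5
Step 4: prey: 32+6-6=32; pred: 5+1-2=4
Step 5: prey: 32+6-5=33; pred: 4+1-2=3
Step 6: prey: 33+6-3=36; pred: 3+0-1=2
Step 7: prey: 36+7-2=41; pred: 2+0-1=1
Step 8: prey: 41+8-1=48; pred: 1+0-0=1
Step 9: prey: 48+9-1=56; pred: 1+0-0=1
Step 10: prey: 56+11-2=65; pred: 1+0-0=1
Step 11: prey: 65+13-2=76; pred: 1+0-0=1
Max prey = 76 at step 11

Answer: 76 11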